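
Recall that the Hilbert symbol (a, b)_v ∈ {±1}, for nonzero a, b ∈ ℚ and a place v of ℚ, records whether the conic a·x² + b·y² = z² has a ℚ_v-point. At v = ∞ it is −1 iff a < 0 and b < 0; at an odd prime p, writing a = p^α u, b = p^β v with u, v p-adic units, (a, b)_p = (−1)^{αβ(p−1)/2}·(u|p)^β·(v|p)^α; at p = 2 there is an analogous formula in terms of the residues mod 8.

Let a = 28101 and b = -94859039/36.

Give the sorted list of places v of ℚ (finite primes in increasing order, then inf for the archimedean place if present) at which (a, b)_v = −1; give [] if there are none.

(a, b) ≡ (28101, -6479) mod (ℚ^×)²; places V = {2, 3, 11, 17, 19, 29, 31, ∞}.
(a,b)_19: α=1, u≡16; β=1, v≡4 (mod 19); (16|19)=+1, (4|19)=+1; sign (−1)^1·+1^1·+1^1 = -1.
(a,b)_2: α=0, β=-2; u≡5, v≡1 (mod 8); ε(u)ε(v)=0·0, αω(v)=0·0, βω(u)=-2·1; sum ≡ 0  ⇒  +1.
(a,b)_31: α=0, u≡15; β=1, v≡2 (mod 31); (15|31)=-1, (2|31)=+1; sign (−1)^0·-1^1·+1^0 = -1.
(a,b)_17: α=1, u≡4; β=0, v≡13 (mod 17); (4|17)=+1, (13|17)=+1; sign (−1)^0·+1^0·+1^1 = +1.
(a,b)_∞: sgn(28101)=+, sgn(-6479)=−, so +1.
(a,b)_29: α=1, u≡12; β=0, v≡11 (mod 29); (12|29)=-1, (11|29)=-1; sign (−1)^0·-1^0·-1^1 = -1.
(a,b)_11: α=0, u≡7; β=5, v≡9 (mod 11); (7|11)=-1, (9|11)=+1; sign (−1)^0·-1^5·+1^0 = -1.
(a,b)_3: α=1, u≡1; β=-2, v≡1 (mod 3); (1|3)=+1, (1|3)=+1; sign (−1)^0·+1^-2·+1^1 = +1.
(28101, -6479 / ℚ) ramifies at {11, 19, 29, 31}: a division algebra.

[11, 19, 29, 31]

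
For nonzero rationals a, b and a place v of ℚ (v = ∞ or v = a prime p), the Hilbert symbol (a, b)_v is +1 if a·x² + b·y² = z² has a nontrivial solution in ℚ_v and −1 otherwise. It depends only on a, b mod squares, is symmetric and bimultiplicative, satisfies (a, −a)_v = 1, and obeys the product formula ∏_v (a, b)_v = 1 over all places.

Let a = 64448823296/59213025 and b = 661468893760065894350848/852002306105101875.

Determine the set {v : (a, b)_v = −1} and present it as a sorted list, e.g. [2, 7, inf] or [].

(a, b) ≡ (11, 39) mod (ℚ^×)²; places V = {2, 3, 5, 7, 11, 13, 19, 23, ∞}.
(a,b)_∞: sgn(11)=+, sgn(39)=+, so +1.
(a,b)_7: α=0, u≡1; β=2, v≡1 (mod 7); (1|7)=+1, (1|7)=+1; sign (−1)^0·+1^2·+1^0 = +1.
(a,b)_2: α=16, β=30; u≡3, v≡7 (mod 8); ε(u)ε(v)=1·1, αω(v)=16·0, βω(u)=30·1; sum ≡ 1  ⇒  -1.
(a,b)_3: α=-8, u≡2; β=-21, v≡1 (mod 3); (2|3)=-1, (1|3)=+1; sign (−1)^0·-1^-21·+1^-8 = -1.
(a,b)_11: α=1, u≡1; β=2, v≡8 (mod 11); (1|11)=+1, (8|11)=-1; sign (−1)^0·+1^2·-1^1 = -1.
(a,b)_19: α=-2, u≡6; β=-4, v≡6 (mod 19); (6|19)=+1, (6|19)=+1; sign (−1)^0·+1^-4·+1^-2 = +1.
(a,b)_5: α=-2, u≡1; β=-4, v≡1 (mod 5); (1|5)=+1, (1|5)=+1; sign (−1)^0·+1^-4·+1^-2 = +1.
(a,b)_13: α=2, u≡11; β=5, v≡4 (mod 13); (11|13)=-1, (4|13)=+1; sign (−1)^0·-1^5·+1^2 = -1.
(a,b)_23: α=2, u≡7; β=4, v≡8 (mod 23); (7|23)=-1, (8|23)=+1; sign (−1)^0·-1^4·+1^2 = +1.
(11, 39 / ℚ) ramifies at {2, 3, 11, 13}: a division algebra.

[2, 3, 11, 13]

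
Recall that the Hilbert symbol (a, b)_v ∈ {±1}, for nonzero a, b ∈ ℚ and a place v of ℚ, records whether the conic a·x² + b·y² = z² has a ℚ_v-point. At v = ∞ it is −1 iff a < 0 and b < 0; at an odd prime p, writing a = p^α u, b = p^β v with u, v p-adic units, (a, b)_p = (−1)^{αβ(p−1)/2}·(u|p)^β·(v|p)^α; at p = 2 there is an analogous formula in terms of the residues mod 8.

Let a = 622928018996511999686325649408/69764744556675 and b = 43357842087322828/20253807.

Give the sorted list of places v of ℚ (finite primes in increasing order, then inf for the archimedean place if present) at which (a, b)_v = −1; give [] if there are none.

(a, b) ≡ (111, 4669) mod (ℚ^×)²; places V = {2, 3, 5, 7, 13, 17, 23, 29, 37, ∞}.
(a,b)_29: α=6, u≡16; β=3, v≡6 (mod 29); (16|29)=+1, (6|29)=+1; sign (−1)^0·+1^3·+1^6 = +1.
(a,b)_5: α=-2, u≡4; β=0, v≡4 (mod 5); (4|5)=+1, (4|5)=+1; sign (−1)^0·+1^0·+1^-2 = +1.
(a,b)_13: α=4, u≡5; β=2, v≡5 (mod 13); (5|13)=-1, (5|13)=-1; sign (−1)^0·-1^2·-1^4 = +1.
(a,b)_2: α=14, β=2; u≡7, v≡5 (mod 8); ε(u)ε(v)=1·0, αω(v)=14·1, βω(u)=2·0; sum ≡ 0  ⇒  +1.
(a,b)_23: α=2, u≡22; β=1, v≡20 (mod 23); (22|23)=-1, (20|23)=-1; sign (−1)^0·-1^1·-1^2 = -1.
(a,b)_3: α=-19, u≡1; β=-10, v≡1 (mod 3); (1|3)=+1, (1|3)=+1; sign (−1)^0·+1^-10·+1^-19 = +1.
(a,b)_37: α=3, u≡27; β=2, v≡3 (mod 37); (27|37)=+1, (3|37)=+1; sign (−1)^0·+1^2·+1^3 = +1.
(a,b)_∞: sgn(111)=+, sgn(4669)=+, so +1.
(a,b)_17: α=4, u≡8; β=4, v≡3 (mod 17); (8|17)=+1, (3|17)=-1; sign (−1)^0·+1^4·-1^4 = +1.
(a,b)_7: α=-4, u≡3; β=-3, v≡4 (mod 7); (3|7)=-1, (4|7)=+1; sign (−1)^0·-1^-3·+1^-4 = -1.
|Ram(111, 4669)| = 2, even; anisotropic at {7, 23}.

[7, 23]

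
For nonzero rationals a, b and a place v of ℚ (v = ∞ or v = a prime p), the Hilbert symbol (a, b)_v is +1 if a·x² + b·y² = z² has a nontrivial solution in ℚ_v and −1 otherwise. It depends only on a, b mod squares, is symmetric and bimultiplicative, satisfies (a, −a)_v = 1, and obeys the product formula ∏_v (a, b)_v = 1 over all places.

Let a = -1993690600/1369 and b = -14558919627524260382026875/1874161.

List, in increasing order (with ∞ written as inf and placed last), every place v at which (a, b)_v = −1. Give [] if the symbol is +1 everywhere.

[2, 23, 31, inf]

Mod squares: a ≡ -20746, b ≡ -321563. Check v ∈ {∞, 2, 3, 5, 11, 23, 31, 37, 41}.
v=37: a=37^-2·(≡10), b=37^-4·(≡33) mod 37; (10|37)=+1, (33|37)=+1; (−1)^{-2·-4·18}·(+1)^-4·(+1)^-2 = +1.
v=5: a=5^2·(≡4), b=5^4·(≡2) mod 5; (4|5)=+1, (2|5)=-1; (−1)^{2·4·2}·(+1)^4·(-1)^2 = +1.
v=31: a=31^2·(≡15), b=31^5·(≡24) mod 31; (15|31)=-1, (24|31)=-1; (−1)^{2·5·15}·(-1)^5·(-1)^2 = -1.
v=23: a=23^1·(≡9), b=23^3·(≡9) mod 23; (9|23)=+1, (9|23)=+1; (−1)^{1·3·11}·(+1)^3·(+1)^1 = -1.
v=∞: -20746 < 0 and -321563 < 0  ⇒  (a,b)_∞ = -1.
v=3: a=3^0·(≡2), b=3^6·(≡1) mod 3; (2|3)=-1, (1|3)=+1; (−1)^{0·6·1}·(-1)^6·(+1)^0 = +1.
v=2: v_2(a)=3, v_2(b)=0; units ≡ 3, 5 (mod 8); ε·ε+αω+βω = 1·0+3·1+0·1 ≡ 1  ⇒  (a,b)_2 = -1.
v=41: a=41^1·(≡24), b=41^3·(≡29) mod 41; (24|41)=-1, (29|41)=-1; (−1)^{1·3·20}·(-1)^3·(-1)^1 = +1.
v=11: a=11^1·(≡7), b=11^3·(≡1) mod 11; (7|11)=-1, (1|11)=+1; (−1)^{1·3·5}·(-1)^3·(+1)^1 = +1.
|Ram(-20746, -321563)| = 4, even; anisotropic at {2, 23, 31, ∞}.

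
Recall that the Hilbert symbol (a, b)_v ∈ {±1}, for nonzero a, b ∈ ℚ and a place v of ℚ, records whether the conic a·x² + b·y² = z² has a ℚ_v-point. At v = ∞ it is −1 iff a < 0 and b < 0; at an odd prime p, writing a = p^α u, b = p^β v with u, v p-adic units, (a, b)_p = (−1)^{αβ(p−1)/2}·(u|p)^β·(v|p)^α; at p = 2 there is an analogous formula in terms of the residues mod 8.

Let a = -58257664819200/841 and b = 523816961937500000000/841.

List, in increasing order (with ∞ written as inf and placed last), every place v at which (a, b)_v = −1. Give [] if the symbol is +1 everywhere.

Mod squares: a ≡ -8547, b ≡ 3311. Check v ∈ {∞, 2, 3, 5, 7, 11, 29, 37, 43}.
v=11: a=11^1·(≡9), b=11^1·(≡3) mod 11; (9|11)=+1, (3|11)=+1; (−1)^{1·1·5}·(+1)^1·(+1)^1 = -1.
v=∞: -8547 < 0 and 3311 > 0  ⇒  (a,b)_∞ = +1.
v=7: a=7^1·(≡2), b=7^1·(≡1) mod 7; (2|7)=+1, (1|7)=+1; (−1)^{1·1·3}·(+1)^1·(+1)^1 = -1.
v=2: v_2(a)=14, v_2(b)=8; units ≡ 5, 7 (mod 8); ε·ε+αω+βω = 0·1+14·0+8·1 ≡ 0  ⇒  (a,b)_2 = +1.
v=3: a=3^3·(≡1), b=3^0·(≡2) mod 3; (1|3)=+1, (2|3)=-1; (−1)^{3·0·1}·(+1)^0·(-1)^3 = -1.
v=29: a=29^-2·(≡14), b=29^-2·(≡13) mod 29; (14|29)=-1, (13|29)=+1; (−1)^{-2·-2·14}·(-1)^-2·(+1)^-2 = +1.
v=37: a=37^1·(≡30), b=37^2·(≡20) mod 37; (30|37)=+1, (20|37)=-1; (−1)^{1·2·18}·(+1)^2·(-1)^1 = -1.
v=43: a=43^2·(≡40), b=43^3·(≡32) mod 43; (40|43)=+1, (32|43)=-1; (−1)^{2·3·21}·(+1)^3·(-1)^2 = +1.
v=5: a=5^2·(≡2), b=5^12·(≡1) mod 5; (2|5)=-1, (1|5)=+1; (−1)^{2·12·2}·(-1)^12·(+1)^2 = +1.
|Ram(-8547, 3311)| = 4, even; anisotropic at {3, 7, 11, 37}.

[3, 7, 11, 37]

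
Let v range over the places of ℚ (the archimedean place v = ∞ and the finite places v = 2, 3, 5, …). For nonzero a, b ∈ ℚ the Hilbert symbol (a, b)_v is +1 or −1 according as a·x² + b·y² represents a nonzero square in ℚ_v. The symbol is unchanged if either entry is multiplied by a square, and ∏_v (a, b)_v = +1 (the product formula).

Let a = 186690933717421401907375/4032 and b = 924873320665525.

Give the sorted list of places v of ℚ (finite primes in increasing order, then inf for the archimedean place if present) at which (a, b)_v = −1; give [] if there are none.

(a, b) ≡ (31465, 1309) mod (ℚ^×)²; places V = {2, 3, 5, 7, 11, 17, 29, 31, 41, ∞}.
(a,b)_17: α=4, u≡9; β=3, v≡15 (mod 17); (9|17)=+1, (15|17)=+1; sign (−1)^0·+1^3·+1^4 = +1.
(a,b)_31: α=3, u≡3; β=2, v≡18 (mod 31); (3|31)=-1, (18|31)=+1; sign (−1)^0·-1^2·+1^3 = +1.
(a,b)_11: α=4, u≡5; β=3, v≡3 (mod 11); (5|11)=+1, (3|11)=+1; sign (−1)^0·+1^3·+1^4 = +1.
(a,b)_41: α=2, u≡32; β=0, v≡35 (mod 41); (32|41)=+1, (35|41)=-1; sign (−1)^0·+1^0·-1^2 = +1.
(a,b)_7: α=-1, u≡1; β=1, v≡6 (mod 7); (1|7)=+1, (6|7)=-1; sign (−1)^1·+1^1·-1^-1 = +1.
(a,b)_2: α=-6, β=0; u≡1, v≡5 (mod 8); ε(u)ε(v)=0·0, αω(v)=-6·1, βω(u)=0·0; sum ≡ 0  ⇒  +1.
(a,b)_5: α=3, u≡2; β=2, v≡1 (mod 5); (2|5)=-1, (1|5)=+1; sign (−1)^0·-1^2·+1^3 = +1.
(a,b)_3: α=-2, u≡1; β=0, v≡1 (mod 3); (1|3)=+1, (1|3)=+1; sign (−1)^0·+1^0·+1^-2 = +1.
(a,b)_29: α=3, u≡27; β=2, v≡1 (mod 29); (27|29)=-1, (1|29)=+1; sign (−1)^0·-1^2·+1^3 = +1.
(a,b)_∞: sgn(31465)=+, sgn(1309)=+, so +1.
Ram(a, b) = ∅: the form 31465·x² + 1309·y² − z² is isotropic over every ℚ_v, so by Hasse–Minkowski it is isotropic over ℚ.

[]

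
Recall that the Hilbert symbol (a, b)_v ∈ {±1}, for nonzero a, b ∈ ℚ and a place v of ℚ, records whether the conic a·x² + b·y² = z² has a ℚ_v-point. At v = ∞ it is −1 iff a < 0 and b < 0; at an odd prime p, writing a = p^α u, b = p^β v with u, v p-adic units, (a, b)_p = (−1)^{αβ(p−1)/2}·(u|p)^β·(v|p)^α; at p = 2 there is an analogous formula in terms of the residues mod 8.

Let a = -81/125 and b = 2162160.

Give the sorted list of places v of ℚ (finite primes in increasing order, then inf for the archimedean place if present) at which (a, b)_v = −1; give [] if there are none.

[2, 5, 11, 13]

(a, b) ≡ (-5, 15015) mod (ℚ^×)²; places V = {2, 3, 5, 7, 11, 13, ∞}.
(a,b)_13: α=0, u≡11; β=1, v≡11 (mod 13); (11|13)=-1, (11|13)=-1; sign (−1)^0·-1^1·-1^0 = -1.
(a,b)_5: α=-3, u≡4; β=1, v≡2 (mod 5); (4|5)=+1, (2|5)=-1; sign (−1)^0·+1^1·-1^-3 = -1.
(a,b)_3: α=4, u≡1; β=3, v≡1 (mod 3); (1|3)=+1, (1|3)=+1; sign (−1)^0·+1^3·+1^4 = +1.
(a,b)_7: α=0, u≡4; β=1, v≡5 (mod 7); (4|7)=+1, (5|7)=-1; sign (−1)^0·+1^1·-1^0 = +1.
(a,b)_11: α=0, u≡10; β=1, v≡1 (mod 11); (10|11)=-1, (1|11)=+1; sign (−1)^0·-1^1·+1^0 = -1.
(a,b)_∞: sgn(-5)=−, sgn(15015)=+, so +1.
(a,b)_2: α=0, β=4; u≡3, v≡7 (mod 8); ε(u)ε(v)=1·1, αω(v)=0·0, βω(u)=4·1; sum ≡ 1  ⇒  -1.
Ram(-5, 15015) = {2, 5, 11, 13}; no ℚ_2-point on the conic.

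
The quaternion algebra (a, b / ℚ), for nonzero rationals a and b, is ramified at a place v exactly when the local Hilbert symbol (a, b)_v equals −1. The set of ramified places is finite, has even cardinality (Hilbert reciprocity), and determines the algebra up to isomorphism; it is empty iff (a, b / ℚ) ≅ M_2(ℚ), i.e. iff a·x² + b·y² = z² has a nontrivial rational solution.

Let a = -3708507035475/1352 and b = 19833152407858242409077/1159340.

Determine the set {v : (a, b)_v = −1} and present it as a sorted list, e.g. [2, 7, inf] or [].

[3, 5, 7, 17]

Mod squares: a ≡ -22, b ≡ 41055. Check v ∈ {∞, 2, 3, 5, 7, 11, 13, 17, 23, 29, 37}.
v=37: a=37^0·(≡32), b=37^2·(≡22) mod 37; (32|37)=-1, (22|37)=-1; (−1)^{0·2·18}·(-1)^2·(-1)^0 = +1.
v=5: a=5^2·(≡3), b=5^-1·(≡4) mod 5; (3|5)=-1, (4|5)=+1; (−1)^{2·-1·2}·(-1)^-1·(+1)^2 = -1.
v=3: a=3^6·(≡2), b=3^9·(≡2) mod 3; (2|3)=-1, (2|3)=-1; (−1)^{6·9·1}·(-1)^9·(-1)^6 = -1.
v=∞: -22 < 0 and 41055 > 0  ⇒  (a,b)_∞ = +1.
v=7: a=7^0·(≡3), b=7^-3·(≡5) mod 7; (3|7)=-1, (5|7)=-1; (−1)^{0·-3·3}·(-1)^-3·(-1)^0 = -1.
v=29: a=29^0·(≡9), b=29^2·(≡9) mod 29; (9|29)=+1, (9|29)=+1; (−1)^{0·2·14}·(+1)^2·(+1)^0 = +1.
v=23: a=23^2·(≡8), b=23^3·(≡21) mod 23; (8|23)=+1, (21|23)=-1; (−1)^{2·3·11}·(+1)^3·(-1)^2 = +1.
v=13: a=13^-2·(≡12), b=13^-2·(≡12) mod 13; (12|13)=+1, (12|13)=+1; (−1)^{-2·-2·6}·(+1)^-2·(+1)^-2 = +1.
v=17: a=17^2·(≡14), b=17^3·(≡13) mod 17; (14|17)=-1, (13|17)=+1; (−1)^{2·3·8}·(-1)^3·(+1)^2 = -1.
v=2: v_2(a)=-3, v_2(b)=-2; units ≡ 5, 7 (mod 8); ε·ε+αω+βω = 0·1+-3·0+-2·1 ≡ 0  ⇒  (a,b)_2 = +1.
v=11: a=11^3·(≡5), b=11^4·(≡3) mod 11; (5|11)=+1, (3|11)=+1; (−1)^{3·4·5}·(+1)^4·(+1)^3 = +1.
Ram(-22, 41055) = {3, 5, 7, 17}; no ℚ_3-point on the conic.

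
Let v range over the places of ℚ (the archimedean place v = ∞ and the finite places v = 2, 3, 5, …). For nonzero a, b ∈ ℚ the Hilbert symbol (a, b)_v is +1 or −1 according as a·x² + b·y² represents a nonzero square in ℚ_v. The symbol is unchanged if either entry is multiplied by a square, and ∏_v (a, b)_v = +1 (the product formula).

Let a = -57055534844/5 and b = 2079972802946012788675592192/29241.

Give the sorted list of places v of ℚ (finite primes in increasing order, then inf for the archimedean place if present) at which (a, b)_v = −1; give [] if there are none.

[5, 7, 23, 29]

(a, b) ≡ (-256795, 713) mod (ℚ^×)²; places V = {2, 3, 5, 7, 11, 17, 19, 23, 29, 31, ∞}.
(a,b)_31: α=2, u≡2; β=3, v≡3 (mod 31); (2|31)=+1, (3|31)=-1; sign (−1)^0·+1^3·-1^2 = +1.
(a,b)_19: α=0, u≡17; β=-2, v≡3 (mod 19); (17|19)=+1, (3|19)=-1; sign (−1)^0·+1^-2·-1^0 = +1.
(a,b)_∞: sgn(-256795)=−, sgn(713)=+, so +1.
(a,b)_7: α=1, u≡1; β=2, v≡5 (mod 7); (1|7)=+1, (5|7)=-1; sign (−1)^0·+1^2·-1^1 = -1.
(a,b)_17: α=2, u≡6; β=4, v≡13 (mod 17); (6|17)=-1, (13|17)=+1; sign (−1)^0·-1^4·+1^2 = +1.
(a,b)_11: α=1, u≡7; β=2, v≡4 (mod 11); (7|11)=-1, (4|11)=+1; sign (−1)^0·-1^2·+1^1 = +1.
(a,b)_29: α=1, u≡18; β=4, v≡2 (mod 29); (18|29)=-1, (2|29)=-1; sign (−1)^0·-1^4·-1^1 = -1.
(a,b)_2: α=2, β=14; u≡5, v≡1 (mod 8); ε(u)ε(v)=0·0, αω(v)=2·0, βω(u)=14·1; sum ≡ 0  ⇒  +1.
(a,b)_5: α=-1, u≡1; β=0, v≡2 (mod 5); (1|5)=+1, (2|5)=-1; sign (−1)^0·+1^0·-1^-1 = -1.
(a,b)_23: α=1, u≡12; β=3, v≡12 (mod 23); (12|23)=+1, (12|23)=+1; sign (−1)^1·+1^3·+1^1 = -1.
(a,b)_3: α=0, u≡2; β=-4, v≡2 (mod 3); (2|3)=-1, (2|3)=-1; sign (−1)^0·-1^-4·-1^0 = +1.
|Ram(-256795, 713)| = 4, even; anisotropic at {5, 7, 23, 29}.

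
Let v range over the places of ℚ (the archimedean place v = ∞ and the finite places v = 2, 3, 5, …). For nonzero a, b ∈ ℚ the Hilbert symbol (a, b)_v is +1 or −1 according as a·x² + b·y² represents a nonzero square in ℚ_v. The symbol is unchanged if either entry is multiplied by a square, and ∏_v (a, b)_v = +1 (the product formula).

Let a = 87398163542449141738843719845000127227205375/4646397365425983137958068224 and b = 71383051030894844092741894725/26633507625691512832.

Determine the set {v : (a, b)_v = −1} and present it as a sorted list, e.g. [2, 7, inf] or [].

(a, b) ≡ (4290, 273) mod (ℚ^×)²; places V = {2, 3, 5, 7, 11, 13, 17, 19, 29, 31, 43, ∞}.
(a,b)_17: α=6, u≡3; β=4, v≡1 (mod 17); (3|17)=-1, (1|17)=+1; sign (−1)^0·-1^4·+1^6 = +1.
(a,b)_31: α=6, u≡13; β=4, v≡16 (mod 31); (13|31)=-1, (16|31)=+1; sign (−1)^0·-1^4·+1^6 = +1.
(a,b)_∞: sgn(4290)=+, sgn(273)=+, so +1.
(a,b)_11: α=-7, u≡9; β=-4, v≡9 (mod 11); (9|11)=+1, (9|11)=+1; sign (−1)^0·+1^-4·+1^-7 = +1.
(a,b)_43: α=6, u≡27; β=4, v≡10 (mod 43); (27|43)=-1, (10|43)=+1; sign (−1)^0·-1^4·+1^6 = +1.
(a,b)_3: α=11, u≡2; β=7, v≡1 (mod 3); (2|3)=-1, (1|3)=+1; sign (−1)^1·-1^7·+1^11 = +1.
(a,b)_5: α=3, u≡2; β=2, v≡2 (mod 5); (2|5)=-1, (2|5)=-1; sign (−1)^0·-1^2·-1^3 = -1.
(a,b)_19: α=-4, u≡2; β=-4, v≡9 (mod 19); (2|19)=-1, (9|19)=+1; sign (−1)^0·-1^-4·+1^-4 = +1.
(a,b)_2: α=-47, β=-30; u≡1, v≡1 (mod 8); ε(u)ε(v)=0·0, αω(v)=-47·0, βω(u)=-30·0; sum ≡ 0  ⇒  +1.
(a,b)_13: α=-1, u≡11; β=-1, v≡7 (mod 13); (11|13)=-1, (7|13)=-1; sign (−1)^0·-1^-1·-1^-1 = +1.
(a,b)_29: α=6, u≡10; β=4, v≡26 (mod 29); (10|29)=-1, (26|29)=-1; sign (−1)^0·-1^4·-1^6 = +1.
(a,b)_7: α=2, u≡3; β=1, v≡4 (mod 7); (3|7)=-1, (4|7)=+1; sign (−1)^0·-1^1·+1^2 = -1.
(4290, 273 / ℚ) ramifies at {5, 7}: a division algebra.

[5, 7]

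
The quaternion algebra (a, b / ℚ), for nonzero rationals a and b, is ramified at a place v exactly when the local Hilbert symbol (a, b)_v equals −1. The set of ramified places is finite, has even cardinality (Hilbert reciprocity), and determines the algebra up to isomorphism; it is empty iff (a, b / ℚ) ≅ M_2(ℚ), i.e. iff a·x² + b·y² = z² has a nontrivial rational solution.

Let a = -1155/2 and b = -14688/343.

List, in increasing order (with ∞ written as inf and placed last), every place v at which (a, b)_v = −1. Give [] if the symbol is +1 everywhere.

Mod squares: a ≡ -2310, b ≡ -714. Check v ∈ {∞, 2, 3, 5, 7, 11, 17}.
v=7: a=7^1·(≡5), b=7^-3·(≡5) mod 7; (5|7)=-1, (5|7)=-1; (−1)^{1·-3·3}·(-1)^-3·(-1)^1 = -1.
v=17: a=17^0·(≡9), b=17^1·(≡1) mod 17; (9|17)=+1, (1|17)=+1; (−1)^{0·1·8}·(+1)^1·(+1)^0 = +1.
v=11: a=11^1·(≡8), b=11^0·(≡4) mod 11; (8|11)=-1, (4|11)=+1; (−1)^{1·0·5}·(-1)^0·(+1)^1 = +1.
v=5: a=5^1·(≡2), b=5^0·(≡4) mod 5; (2|5)=-1, (4|5)=+1; (−1)^{1·0·2}·(-1)^0·(+1)^1 = +1.
v=∞: -2310 < 0 and -714 < 0  ⇒  (a,b)_∞ = -1.
v=3: a=3^1·(≡1), b=3^3·(≡2) mod 3; (1|3)=+1, (2|3)=-1; (−1)^{1·3·1}·(+1)^3·(-1)^1 = +1.
v=2: v_2(a)=-1, v_2(b)=5; units ≡ 5, 3 (mod 8); ε·ε+αω+βω = 0·1+-1·1+5·1 ≡ 0  ⇒  (a,b)_2 = +1.
(-2310, -714 / ℚ) ramifies at {7, ∞}: a division algebra.

[7, inf]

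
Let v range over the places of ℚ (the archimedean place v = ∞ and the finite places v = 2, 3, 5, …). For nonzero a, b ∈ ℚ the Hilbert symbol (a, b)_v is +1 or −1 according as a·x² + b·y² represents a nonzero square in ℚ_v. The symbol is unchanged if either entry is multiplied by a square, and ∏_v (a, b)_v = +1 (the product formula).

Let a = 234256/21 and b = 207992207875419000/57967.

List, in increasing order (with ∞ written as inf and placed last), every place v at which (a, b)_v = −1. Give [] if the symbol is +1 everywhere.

Mod squares: a ≡ 21, b ≡ 770. Check v ∈ {∞, 2, 3, 5, 7, 11, 13}.
v=3: a=3^-1·(≡1), b=3^6·(≡2) mod 3; (1|3)=+1, (2|3)=-1; (−1)^{-1·6·1}·(+1)^6·(-1)^-1 = -1.
v=∞: 21 > 0 and 770 > 0  ⇒  (a,b)_∞ = +1.
v=13: a=13^0·(≡6), b=13^-2·(≡4) mod 13; (6|13)=-1, (4|13)=+1; (−1)^{0·-2·6}·(-1)^-2·(+1)^0 = +1.
v=5: a=5^0·(≡1), b=5^3·(≡1) mod 5; (1|5)=+1, (1|5)=+1; (−1)^{0·3·2}·(+1)^3·(+1)^0 = +1.
v=2: v_2(a)=4, v_2(b)=3; units ≡ 5, 1 (mod 8); ε·ε+αω+βω = 0·0+4·0+3·1 ≡ 1  ⇒  (a,b)_2 = -1.
v=11: a=11^4·(≡6), b=11^11·(≡1) mod 11; (6|11)=-1, (1|11)=+1; (−1)^{4·11·5}·(-1)^11·(+1)^4 = -1.
v=7: a=7^-1·(≡5), b=7^-3·(≡5) mod 7; (5|7)=-1, (5|7)=-1; (−1)^{-1·-3·3}·(-1)^-3·(-1)^-1 = -1.
(21, 770 / ℚ) ramifies at {2, 3, 7, 11}: a division algebra.

[2, 3, 7, 11]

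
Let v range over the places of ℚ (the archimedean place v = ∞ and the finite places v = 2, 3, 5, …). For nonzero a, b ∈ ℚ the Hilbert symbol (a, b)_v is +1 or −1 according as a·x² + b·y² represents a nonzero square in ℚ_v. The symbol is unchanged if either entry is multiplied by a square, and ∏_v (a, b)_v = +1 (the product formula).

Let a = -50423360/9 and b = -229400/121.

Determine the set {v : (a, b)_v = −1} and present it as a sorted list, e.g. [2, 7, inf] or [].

[13, 31, 37, inf]

Mod squares: a ≡ -787865, b ≡ -2294. Check v ∈ {∞, 2, 3, 5, 11, 13, 17, 23, 31, 37}.
v=23: a=23^1·(≡7), b=23^0·(≡8) mod 23; (7|23)=-1, (8|23)=+1; (−1)^{1·0·11}·(-1)^0·(+1)^1 = +1.
v=∞: -787865 < 0 and -2294 < 0  ⇒  (a,b)_∞ = -1.
v=13: a=13^1·(≡10), b=13^0·(≡6) mod 13; (10|13)=+1, (6|13)=-1; (−1)^{1·0·6}·(+1)^0·(-1)^1 = -1.
v=3: a=3^-2·(≡1), b=3^0·(≡1) mod 3; (1|3)=+1, (1|3)=+1; (−1)^{-2·0·1}·(+1)^0·(+1)^-2 = +1.
v=2: v_2(a)=6, v_2(b)=3; units ≡ 7, 5 (mod 8); ε·ε+αω+βω = 1·0+6·1+3·0 ≡ 0  ⇒  (a,b)_2 = +1.
v=5: a=5^1·(≡2), b=5^2·(≡4) mod 5; (2|5)=-1, (4|5)=+1; (−1)^{1·2·2}·(-1)^2·(+1)^1 = +1.
v=31: a=31^1·(≡8), b=31^1·(≡28) mod 31; (8|31)=+1, (28|31)=+1; (−1)^{1·1·15}·(+1)^1·(+1)^1 = -1.
v=11: a=11^0·(≡10), b=11^-2·(≡5) mod 11; (10|11)=-1, (5|11)=+1; (−1)^{0·-2·5}·(-1)^-2·(+1)^0 = +1.
v=37: a=37^0·(≡2), b=37^1·(≡9) mod 37; (2|37)=-1, (9|37)=+1; (−1)^{0·1·18}·(-1)^1·(+1)^0 = -1.
v=17: a=17^1·(≡7), b=17^0·(≡16) mod 17; (7|17)=-1, (16|17)=+1; (−1)^{1·0·8}·(-1)^0·(+1)^1 = +1.
|Ram(-787865, -2294)| = 4, even; anisotropic at {13, 31, 37, ∞}.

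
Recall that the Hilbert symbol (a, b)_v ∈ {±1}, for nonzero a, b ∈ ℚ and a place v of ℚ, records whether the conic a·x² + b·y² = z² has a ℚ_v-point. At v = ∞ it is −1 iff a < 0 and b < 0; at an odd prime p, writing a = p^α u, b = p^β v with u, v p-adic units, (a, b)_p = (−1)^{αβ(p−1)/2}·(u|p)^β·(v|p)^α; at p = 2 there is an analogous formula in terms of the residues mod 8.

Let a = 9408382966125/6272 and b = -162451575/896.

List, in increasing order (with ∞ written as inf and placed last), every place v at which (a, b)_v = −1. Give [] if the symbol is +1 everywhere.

Mod squares: a ≡ 5610, b ≡ -9282. Check v ∈ {∞, 2, 3, 5, 7, 11, 13, 17}.
v=11: a=11^3·(≡5), b=11^2·(≡6) mod 11; (5|11)=+1, (6|11)=-1; (−1)^{3·2·5}·(+1)^2·(-1)^3 = -1.
v=17: a=17^1·(≡12), b=17^1·(≡4) mod 17; (12|17)=-1, (4|17)=+1; (−1)^{1·1·8}·(-1)^1·(+1)^1 = -1.
v=7: a=7^-2·(≡5), b=7^-1·(≡4) mod 7; (5|7)=-1, (4|7)=+1; (−1)^{-2·-1·3}·(-1)^-1·(+1)^-2 = -1.
v=5: a=5^3·(≡2), b=5^2·(≡2) mod 5; (2|5)=-1, (2|5)=-1; (−1)^{3·2·2}·(-1)^2·(-1)^3 = -1.
v=∞: 5610 > 0 and -9282 < 0  ⇒  (a,b)_∞ = +1.
v=2: v_2(a)=-7, v_2(b)=-7; units ≡ 5, 7 (mod 8); ε·ε+αω+βω = 0·1+-7·0+-7·1 ≡ 1  ⇒  (a,b)_2 = -1.
v=3: a=3^9·(≡1), b=3^5·(≡2) mod 3; (1|3)=+1, (2|3)=-1; (−1)^{9·5·1}·(+1)^5·(-1)^9 = +1.
v=13: a=13^2·(≡5), b=13^1·(≡12) mod 13; (5|13)=-1, (12|13)=+1; (−1)^{2·1·6}·(-1)^1·(+1)^2 = -1.
Ram(5610, -9282) = {2, 5, 7, 11, 13, 17}; no ℚ_2-point on the conic.

[2, 5, 7, 11, 13, 17]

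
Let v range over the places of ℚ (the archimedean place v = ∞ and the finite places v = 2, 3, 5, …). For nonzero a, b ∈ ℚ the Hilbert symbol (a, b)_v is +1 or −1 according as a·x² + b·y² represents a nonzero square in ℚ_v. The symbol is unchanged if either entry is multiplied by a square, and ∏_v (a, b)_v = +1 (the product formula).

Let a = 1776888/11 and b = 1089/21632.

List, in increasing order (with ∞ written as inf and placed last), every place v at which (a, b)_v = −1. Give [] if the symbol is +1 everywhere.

[2, 11, 29, 37]

Mod squares: a ≡ 542938, b ≡ 2. Check v ∈ {∞, 2, 3, 11, 13, 23, 29, 37}.
v=23: a=23^1·(≡2), b=23^0·(≡16) mod 23; (2|23)=+1, (16|23)=+1; (−1)^{1·0·11}·(+1)^0·(+1)^1 = +1.
v=∞: 542938 > 0 and 2 > 0  ⇒  (a,b)_∞ = +1.
v=29: a=29^1·(≡18), b=29^0·(≡21) mod 29; (18|29)=-1, (21|29)=-1; (−1)^{1·0·14}·(-1)^0·(-1)^1 = -1.
v=11: a=11^-1·(≡3), b=11^2·(≡7) mod 11; (3|11)=+1, (7|11)=-1; (−1)^{-1·2·5}·(+1)^2·(-1)^-1 = -1.
v=37: a=37^1·(≡20), b=37^0·(≡13) mod 37; (20|37)=-1, (13|37)=-1; (−1)^{1·0·18}·(-1)^0·(-1)^1 = -1.
v=13: a=13^0·(≡2), b=13^-2·(≡8) mod 13; (2|13)=-1, (8|13)=-1; (−1)^{0·-2·6}·(-1)^-2·(-1)^0 = +1.
v=3: a=3^2·(≡1), b=3^2·(≡2) mod 3; (1|3)=+1, (2|3)=-1; (−1)^{2·2·1}·(+1)^2·(-1)^2 = +1.
v=2: v_2(a)=3, v_2(b)=-7; units ≡ 5, 1 (mod 8); ε·ε+αω+βω = 0·0+3·0+-7·1 ≡ 1  ⇒  (a,b)_2 = -1.
(542938, 2 / ℚ) ramifies at {2, 11, 29, 37}: a division algebra.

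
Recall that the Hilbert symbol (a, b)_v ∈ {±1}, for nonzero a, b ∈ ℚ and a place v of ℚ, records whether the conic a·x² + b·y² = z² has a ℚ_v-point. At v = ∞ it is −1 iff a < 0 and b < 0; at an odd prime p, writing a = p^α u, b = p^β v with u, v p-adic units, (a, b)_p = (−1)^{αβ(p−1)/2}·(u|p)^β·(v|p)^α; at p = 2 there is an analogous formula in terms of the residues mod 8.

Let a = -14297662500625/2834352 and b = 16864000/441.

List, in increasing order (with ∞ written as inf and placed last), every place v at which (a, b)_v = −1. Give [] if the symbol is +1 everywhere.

(a, b) ≡ (-3, 2635) mod (ℚ^×)²; places V = {2, 3, 5, 7, 17, 31, 41, ∞}.
(a,b)_17: α=2, u≡11; β=1, v≡1 (mod 17); (11|17)=-1, (1|17)=+1; sign (−1)^0·-1^1·+1^2 = -1.
(a,b)_7: α=2, u≡2; β=-2, v≡3 (mod 7); (2|7)=+1, (3|7)=-1; sign (−1)^0·+1^-2·-1^2 = +1.
(a,b)_∞: sgn(-3)=−, sgn(2635)=+, so +1.
(a,b)_5: α=4, u≡2; β=3, v≡2 (mod 5); (2|5)=-1, (2|5)=-1; sign (−1)^0·-1^3·-1^4 = -1.
(a,b)_3: α=-11, u≡2; β=-2, v≡1 (mod 3); (2|3)=-1, (1|3)=+1; sign (−1)^0·-1^-2·+1^-11 = +1.
(a,b)_41: α=2, u≡7; β=0, v≡12 (mod 41); (7|41)=-1, (12|41)=-1; sign (−1)^0·-1^0·-1^2 = +1.
(a,b)_31: α=2, u≡18; β=1, v≡15 (mod 31); (18|31)=+1, (15|31)=-1; sign (−1)^0·+1^1·-1^2 = +1.
(a,b)_2: α=-4, β=8; u≡5, v≡3 (mod 8); ε(u)ε(v)=0·1, αω(v)=-4·1, βω(u)=8·1; sum ≡ 0  ⇒  +1.
(-3, 2635 / ℚ) ramifies at {5, 17}: a division algebra.

[5, 17]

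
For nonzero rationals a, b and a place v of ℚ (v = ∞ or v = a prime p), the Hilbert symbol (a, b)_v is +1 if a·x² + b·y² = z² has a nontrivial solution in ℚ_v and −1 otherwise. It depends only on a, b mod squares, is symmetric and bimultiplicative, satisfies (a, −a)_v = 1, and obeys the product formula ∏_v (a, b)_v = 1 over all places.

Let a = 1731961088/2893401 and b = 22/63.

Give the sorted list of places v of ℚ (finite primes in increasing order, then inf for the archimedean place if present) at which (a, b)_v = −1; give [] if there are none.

[11, 13]

(a, b) ≡ (55913, 154) mod (ℚ^×)²; places V = {2, 3, 7, 11, 13, 17, 23, ∞}.
(a,b)_13: α=1, u≡8; β=0, v≡2 (mod 13); (8|13)=-1, (2|13)=-1; sign (−1)^0·-1^0·-1^1 = -1.
(a,b)_23: α=1, u≡12; β=0, v≡4 (mod 23); (12|23)=+1, (4|23)=+1; sign (−1)^0·+1^0·+1^1 = +1.
(a,b)_7: α=-2, u≡1; β=-1, v≡4 (mod 7); (1|7)=+1, (4|7)=+1; sign (−1)^0·+1^-1·+1^-2 = +1.
(a,b)_17: α=1, u≡16; β=0, v≡16 (mod 17); (16|17)=+1, (16|17)=+1; sign (−1)^0·+1^0·+1^1 = +1.
(a,b)_∞: sgn(55913)=+, sgn(154)=+, so +1.
(a,b)_11: α=3, u≡5; β=1, v≡3 (mod 11); (5|11)=+1, (3|11)=+1; sign (−1)^1·+1^1·+1^3 = -1.
(a,b)_3: α=-10, u≡2; β=-2, v≡1 (mod 3); (2|3)=-1, (1|3)=+1; sign (−1)^0·-1^-2·+1^-10 = +1.
(a,b)_2: α=8, β=1; u≡1, v≡5 (mod 8); ε(u)ε(v)=0·0, αω(v)=8·1, βω(u)=1·0; sum ≡ 0  ⇒  +1.
(55913, 154 / ℚ) ramifies at {11, 13}: a division algebra.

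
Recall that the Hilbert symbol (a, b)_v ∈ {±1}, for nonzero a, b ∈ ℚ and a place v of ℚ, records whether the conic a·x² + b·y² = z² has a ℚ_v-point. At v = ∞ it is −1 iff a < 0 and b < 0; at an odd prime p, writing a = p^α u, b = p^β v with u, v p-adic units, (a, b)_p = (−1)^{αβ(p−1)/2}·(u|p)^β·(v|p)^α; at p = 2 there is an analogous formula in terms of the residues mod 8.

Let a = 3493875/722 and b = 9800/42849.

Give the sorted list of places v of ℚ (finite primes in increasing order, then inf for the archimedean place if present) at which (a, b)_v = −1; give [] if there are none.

[2, 3, 5, 11]

Mod squares: a ≡ 2310, b ≡ 2. Check v ∈ {∞, 2, 3, 5, 7, 11, 19, 23}.
v=5: a=5^3·(≡3), b=5^2·(≡3) mod 5; (3|5)=-1, (3|5)=-1; (−1)^{3·2·2}·(-1)^2·(-1)^3 = -1.
v=19: a=19^-2·(≡11), b=19^0·(≡18) mod 19; (11|19)=+1, (18|19)=-1; (−1)^{-2·0·9}·(+1)^0·(-1)^-2 = +1.
v=11: a=11^3·(≡1), b=11^0·(≡8) mod 11; (1|11)=+1, (8|11)=-1; (−1)^{3·0·5}·(+1)^0·(-1)^3 = -1.
v=7: a=7^1·(≡4), b=7^2·(≡2) mod 7; (4|7)=+1, (2|7)=+1; (−1)^{1·2·3}·(+1)^2·(+1)^1 = +1.
v=2: v_2(a)=-1, v_2(b)=3; units ≡ 3, 1 (mod 8); ε·ε+αω+βω = 1·0+-1·0+3·1 ≡ 1  ⇒  (a,b)_2 = -1.
v=23: a=23^0·(≡22), b=23^-2·(≡4) mod 23; (22|23)=-1, (4|23)=+1; (−1)^{0·-2·11}·(-1)^-2·(+1)^0 = +1.
v=3: a=3^1·(≡2), b=3^-4·(≡2) mod 3; (2|3)=-1, (2|3)=-1; (−1)^{1·-4·1}·(-1)^-4·(-1)^1 = -1.
v=∞: 2310 > 0 and 2 > 0  ⇒  (a,b)_∞ = +1.
(2310, 2 / ℚ) ramifies at {2, 3, 5, 11}: a division algebra.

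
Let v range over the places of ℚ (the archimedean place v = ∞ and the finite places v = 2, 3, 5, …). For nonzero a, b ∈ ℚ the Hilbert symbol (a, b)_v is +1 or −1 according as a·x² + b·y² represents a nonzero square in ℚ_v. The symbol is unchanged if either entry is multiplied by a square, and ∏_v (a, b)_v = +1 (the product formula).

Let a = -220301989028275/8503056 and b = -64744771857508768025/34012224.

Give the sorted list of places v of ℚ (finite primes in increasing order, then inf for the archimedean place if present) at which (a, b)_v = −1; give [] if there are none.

Mod squares: a ≡ -2082619, b ≡ -2645489. Check v ∈ {∞, 2, 3, 5, 7, 11, 13, 17, 37, 43, 47}.
v=11: a=11^5·(≡5), b=11^5·(≡5) mod 11; (5|11)=+1, (5|11)=+1; (−1)^{5·5·5}·(+1)^5·(+1)^5 = -1.
v=5: a=5^2·(≡4), b=5^2·(≡1) mod 5; (4|5)=+1, (1|5)=+1; (−1)^{2·2·2}·(+1)^2·(+1)^2 = +1.
v=3: a=3^-12·(≡2), b=3^-12·(≡1) mod 3; (2|3)=-1, (1|3)=+1; (−1)^{-12·-12·1}·(-1)^-12·(+1)^-12 = +1.
v=43: a=43^1·(≡28), b=43^1·(≡31) mod 43; (28|43)=-1, (31|43)=+1; (−1)^{1·1·21}·(-1)^1·(+1)^1 = +1.
v=∞: -2082619 < 0 and -2645489 < 0  ⇒  (a,b)_∞ = -1.
v=17: a=17^3·(≡6), b=17^3·(≡1) mod 17; (6|17)=-1, (1|17)=+1; (−1)^{3·3·8}·(-1)^3·(+1)^3 = -1.
v=37: a=37^1·(≡30), b=37^2·(≡21) mod 37; (30|37)=+1, (21|37)=+1; (−1)^{1·2·18}·(+1)^2·(+1)^1 = +1.
v=47: a=47^0·(≡15), b=47^1·(≡31) mod 47; (15|47)=-1, (31|47)=-1; (−1)^{0·1·23}·(-1)^1·(-1)^0 = -1.
v=2: v_2(a)=-4, v_2(b)=-6; units ≡ 5, 7 (mod 8); ε·ε+αω+βω = 0·1+-4·0+-6·1 ≡ 0  ⇒  (a,b)_2 = +1.
v=13: a=13^0·(≡5), b=13^2·(≡6) mod 13; (5|13)=-1, (6|13)=-1; (−1)^{0·2·6}·(-1)^2·(-1)^0 = +1.
v=7: a=7^1·(≡1), b=7^1·(≡6) mod 7; (1|7)=+1, (6|7)=-1; (−1)^{1·1·3}·(+1)^1·(-1)^1 = +1.
(-2082619, -2645489 / ℚ) ramifies at {11, 17, 47, ∞}: a division algebra.

[11, 17, 47, inf]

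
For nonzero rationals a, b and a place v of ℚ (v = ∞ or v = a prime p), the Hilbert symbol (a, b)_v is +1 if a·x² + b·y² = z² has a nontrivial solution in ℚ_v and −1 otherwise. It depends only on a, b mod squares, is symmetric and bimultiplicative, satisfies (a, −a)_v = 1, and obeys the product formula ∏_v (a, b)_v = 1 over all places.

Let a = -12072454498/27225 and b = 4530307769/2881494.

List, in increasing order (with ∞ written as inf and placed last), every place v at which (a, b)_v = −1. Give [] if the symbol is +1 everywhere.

[3, 13, 19, 23]

Mod squares: a ≡ -32338, b ≡ 34086. Check v ∈ {∞, 2, 3, 5, 7, 11, 13, 19, 23, 37, 47}.
v=13: a=13^2·(≡11), b=13^1·(≡10) mod 13; (11|13)=-1, (10|13)=+1; (−1)^{2·1·6}·(-1)^1·(+1)^2 = -1.
v=2: v_2(a)=1, v_2(b)=-1; units ≡ 7, 3 (mod 8); ε·ε+αω+βω = 1·1+1·1+-1·0 ≡ 0  ⇒  (a,b)_2 = +1.
v=∞: -32338 < 0 and 34086 > 0  ⇒  (a,b)_∞ = +1.
v=7: a=7^0·(≡4), b=7^-2·(≡6) mod 7; (4|7)=+1, (6|7)=-1; (−1)^{0·-2·3}·(+1)^-2·(-1)^0 = +1.
v=11: a=11^-2·(≡10), b=11^-2·(≡2) mod 11; (10|11)=-1, (2|11)=-1; (−1)^{-2·-2·5}·(-1)^-2·(-1)^-2 = +1.
v=19: a=19^1·(≡2), b=19^3·(≡15) mod 19; (2|19)=-1, (15|19)=-1; (−1)^{1·3·9}·(-1)^3·(-1)^1 = -1.
v=23: a=23^1·(≡10), b=23^1·(≡11) mod 23; (10|23)=-1, (11|23)=-1; (−1)^{1·1·11}·(-1)^1·(-1)^1 = -1.
v=37: a=37^1·(≡18), b=37^0·(≡7) mod 37; (18|37)=-1, (7|37)=+1; (−1)^{1·0·18}·(-1)^0·(+1)^1 = +1.
v=5: a=5^-2·(≡3), b=5^0·(≡1) mod 5; (3|5)=-1, (1|5)=+1; (−1)^{-2·0·2}·(-1)^0·(+1)^-2 = +1.
v=47: a=47^2·(≡11), b=47^2·(≡5) mod 47; (11|47)=-1, (5|47)=-1; (−1)^{2·2·23}·(-1)^2·(-1)^2 = +1.
v=3: a=3^-2·(≡2), b=3^-5·(≡1) mod 3; (2|3)=-1, (1|3)=+1; (−1)^{-2·-5·1}·(-1)^-5·(+1)^-2 = -1.
|Ram(-32338, 34086)| = 4, even; anisotropic at {3, 13, 19, 23}.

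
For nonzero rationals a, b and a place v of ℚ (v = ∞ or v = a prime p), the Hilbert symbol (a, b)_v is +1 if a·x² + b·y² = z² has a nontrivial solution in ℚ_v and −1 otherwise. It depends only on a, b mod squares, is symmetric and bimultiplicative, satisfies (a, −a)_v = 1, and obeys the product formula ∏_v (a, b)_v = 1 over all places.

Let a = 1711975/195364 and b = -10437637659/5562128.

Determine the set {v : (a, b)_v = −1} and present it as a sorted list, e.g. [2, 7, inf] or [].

[17, 31]

(a, b) ≡ (31, -36363) mod (ℚ^×)²; places V = {2, 3, 5, 11, 13, 17, 23, 31, 47, ∞}.
(a,b)_23: α=0, u≡8; β=1, v≡3 (mod 23); (8|23)=+1, (3|23)=+1; sign (−1)^0·+1^1·+1^0 = +1.
(a,b)_3: α=0, u≡1; β=1, v≡2 (mod 3); (1|3)=+1, (2|3)=-1; sign (−1)^0·+1^1·-1^0 = +1.
(a,b)_∞: sgn(31)=+, sgn(-36363)=−, so +1.
(a,b)_11: α=0, u≡3; β=-2, v≡9 (mod 11); (3|11)=+1, (9|11)=+1; sign (−1)^0·+1^-2·+1^0 = +1.
(a,b)_17: α=-2, u≡11; β=-1, v≡10 (mod 17); (11|17)=-1, (10|17)=-1; sign (−1)^0·-1^-1·-1^-2 = -1.
(a,b)_2: α=-2, β=-4; u≡7, v≡5 (mod 8); ε(u)ε(v)=1·0, αω(v)=-2·1, βω(u)=-4·0; sum ≡ 0  ⇒  +1.
(a,b)_13: α=-2, u≡8; β=-2, v≡5 (mod 13); (8|13)=-1, (5|13)=-1; sign (−1)^0·-1^-2·-1^-2 = +1.
(a,b)_31: α=1, u≡7; β=1, v≡28 (mod 31); (7|31)=+1, (28|31)=+1; sign (−1)^1·+1^1·+1^1 = -1.
(a,b)_47: α=2, u≡11; β=4, v≡10 (mod 47); (11|47)=-1, (10|47)=-1; sign (−1)^0·-1^4·-1^2 = +1.
(a,b)_5: α=2, u≡1; β=0, v≡2 (mod 5); (1|5)=+1, (2|5)=-1; sign (−1)^0·+1^0·-1^2 = +1.
|Ram(31, -36363)| = 2, even; anisotropic at {17, 31}.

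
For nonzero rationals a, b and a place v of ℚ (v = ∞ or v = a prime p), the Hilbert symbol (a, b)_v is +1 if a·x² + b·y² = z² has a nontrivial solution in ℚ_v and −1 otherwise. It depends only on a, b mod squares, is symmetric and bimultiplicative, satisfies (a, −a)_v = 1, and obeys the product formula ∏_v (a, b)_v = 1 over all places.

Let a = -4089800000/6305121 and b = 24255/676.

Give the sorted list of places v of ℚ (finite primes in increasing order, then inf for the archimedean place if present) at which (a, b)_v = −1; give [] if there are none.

[2, 11]

Mod squares: a ≡ -5, b ≡ 55. Check v ∈ {∞, 2, 3, 5, 7, 11, 13, 31}.
v=5: a=5^5·(≡4), b=5^1·(≡1) mod 5; (4|5)=+1, (1|5)=+1; (−1)^{5·1·2}·(+1)^1·(+1)^5 = +1.
v=31: a=31^-2·(≡12), b=31^0·(≡3) mod 31; (12|31)=-1, (3|31)=-1; (−1)^{-2·0·15}·(-1)^0·(-1)^-2 = +1.
v=∞: -5 < 0 and 55 > 0  ⇒  (a,b)_∞ = +1.
v=2: v_2(a)=6, v_2(b)=-2; units ≡ 3, 7 (mod 8); ε·ε+αω+βω = 1·1+6·0+-2·1 ≡ 1  ⇒  (a,b)_2 = -1.
v=3: a=3^-8·(≡1), b=3^2·(≡1) mod 3; (1|3)=+1, (1|3)=+1; (−1)^{-8·2·1}·(+1)^2·(+1)^-8 = +1.
v=13: a=13^2·(≡5), b=13^-2·(≡9) mod 13; (5|13)=-1, (9|13)=+1; (−1)^{2·-2·6}·(-1)^-2·(+1)^2 = +1.
v=7: a=7^0·(≡2), b=7^2·(≡3) mod 7; (2|7)=+1, (3|7)=-1; (−1)^{0·2·3}·(+1)^2·(-1)^0 = +1.
v=11: a=11^2·(≡7), b=11^1·(≡1) mod 11; (7|11)=-1, (1|11)=+1; (−1)^{2·1·5}·(-1)^1·(+1)^2 = -1.
|Ram(-5, 55)| = 2, even; anisotropic at {2, 11}.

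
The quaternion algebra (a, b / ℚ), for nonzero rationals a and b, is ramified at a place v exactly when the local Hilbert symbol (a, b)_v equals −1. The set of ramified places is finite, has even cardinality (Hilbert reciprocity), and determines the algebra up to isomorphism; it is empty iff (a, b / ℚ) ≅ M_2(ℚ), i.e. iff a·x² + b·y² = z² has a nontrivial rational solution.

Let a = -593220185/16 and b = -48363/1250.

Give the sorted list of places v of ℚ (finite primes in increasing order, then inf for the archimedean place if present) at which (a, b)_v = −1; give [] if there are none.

[19, 41, 47, inf]

Mod squares: a ≡ -2052665, b ≡ -1974. Check v ∈ {∞, 2, 3, 5, 7, 17, 19, 31, 41, 47}.
v=47: a=47^0·(≡38), b=47^1·(≡22) mod 47; (38|47)=-1, (22|47)=-1; (−1)^{0·1·23}·(-1)^1·(-1)^0 = -1.
v=17: a=17^3·(≡11), b=17^0·(≡4) mod 17; (11|17)=-1, (4|17)=+1; (−1)^{3·0·8}·(-1)^0·(+1)^3 = +1.
v=2: v_2(a)=-4, v_2(b)=-1; units ≡ 7, 5 (mod 8); ε·ε+αω+βω = 1·0+-4·1+-1·0 ≡ 0  ⇒  (a,b)_2 = +1.
v=31: a=31^1·(≡20), b=31^0·(≡9) mod 31; (20|31)=+1, (9|31)=+1; (−1)^{1·0·15}·(+1)^0·(+1)^1 = +1.
v=7: a=7^0·(≡1), b=7^3·(≡5) mod 7; (1|7)=+1, (5|7)=-1; (−1)^{0·3·3}·(+1)^3·(-1)^0 = +1.
v=3: a=3^0·(≡1), b=3^1·(≡2) mod 3; (1|3)=+1, (2|3)=-1; (−1)^{0·1·1}·(+1)^1·(-1)^0 = +1.
v=5: a=5^1·(≡3), b=5^-4·(≡1) mod 5; (3|5)=-1, (1|5)=+1; (−1)^{1·-4·2}·(-1)^-4·(+1)^1 = +1.
v=41: a=41^1·(≡20), b=41^0·(≡7) mod 41; (20|41)=+1, (7|41)=-1; (−1)^{1·0·20}·(+1)^0·(-1)^1 = -1.
v=∞: -2052665 < 0 and -1974 < 0  ⇒  (a,b)_∞ = -1.
v=19: a=19^1·(≡14), b=19^0·(≡2) mod 19; (14|19)=-1, (2|19)=-1; (−1)^{1·0·9}·(-1)^0·(-1)^1 = -1.
|Ram(-2052665, -1974)| = 4, even; anisotropic at {19, 41, 47, ∞}.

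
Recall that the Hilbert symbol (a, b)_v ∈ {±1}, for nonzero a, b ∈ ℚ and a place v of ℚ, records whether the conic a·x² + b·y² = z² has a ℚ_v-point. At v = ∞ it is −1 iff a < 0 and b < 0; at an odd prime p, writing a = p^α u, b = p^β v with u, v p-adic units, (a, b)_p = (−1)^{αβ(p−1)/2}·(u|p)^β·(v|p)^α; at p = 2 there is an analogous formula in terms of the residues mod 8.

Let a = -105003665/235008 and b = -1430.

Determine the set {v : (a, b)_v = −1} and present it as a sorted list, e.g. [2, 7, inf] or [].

[13, inf]

Mod squares: a ≡ -6630, b ≡ -1430. Check v ∈ {∞, 2, 3, 5, 11, 13, 17, 31, 41}.
v=13: a=13^1·(≡1), b=13^1·(≡7) mod 13; (1|13)=+1, (7|13)=-1; (−1)^{1·1·6}·(+1)^1·(-1)^1 = -1.
v=3: a=3^-3·(≡1), b=3^0·(≡1) mod 3; (1|3)=+1, (1|3)=+1; (−1)^{-3·0·1}·(+1)^0·(+1)^-3 = +1.
v=∞: -6630 < 0 and -1430 < 0  ⇒  (a,b)_∞ = -1.
v=41: a=41^2·(≡26), b=41^0·(≡5) mod 41; (26|41)=-1, (5|41)=+1; (−1)^{2·0·20}·(-1)^0·(+1)^2 = +1.
v=5: a=5^1·(≡4), b=5^1·(≡4) mod 5; (4|5)=+1, (4|5)=+1; (−1)^{1·1·2}·(+1)^1·(+1)^1 = +1.
v=2: v_2(a)=-9, v_2(b)=1; units ≡ 5, 5 (mod 8); ε·ε+αω+βω = 0·0+-9·1+1·1 ≡ 0  ⇒  (a,b)_2 = +1.
v=17: a=17^-1·(≡16), b=17^0·(≡15) mod 17; (16|17)=+1, (15|17)=+1; (−1)^{-1·0·8}·(+1)^0·(+1)^-1 = +1.
v=11: a=11^0·(≡9), b=11^1·(≡2) mod 11; (9|11)=+1, (2|11)=-1; (−1)^{0·1·5}·(+1)^1·(-1)^0 = +1.
v=31: a=31^2·(≡7), b=31^0·(≡27) mod 31; (7|31)=+1, (27|31)=-1; (−1)^{2·0·15}·(+1)^0·(-1)^2 = +1.
(-6630, -1430 / ℚ) ramifies at {13, ∞}: a division algebra.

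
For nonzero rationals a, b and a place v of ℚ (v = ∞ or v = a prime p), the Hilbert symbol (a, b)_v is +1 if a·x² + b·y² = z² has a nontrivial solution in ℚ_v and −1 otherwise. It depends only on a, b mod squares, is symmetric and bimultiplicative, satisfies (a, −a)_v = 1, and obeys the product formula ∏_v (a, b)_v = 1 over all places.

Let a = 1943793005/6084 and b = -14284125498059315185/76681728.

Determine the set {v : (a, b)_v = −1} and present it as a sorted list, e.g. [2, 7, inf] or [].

(a, b) ≡ (327845, -1364930) mod (ℚ^×)²; places V = {2, 3, 5, 7, 11, 13, 17, 19, 23, 29, 31, 37, 43, ∞}.
(a,b)_31: α=0, u≡20; β=1, v≡11 (mod 31); (20|31)=+1, (11|31)=-1; sign (−1)^0·+1^1·-1^0 = +1.
(a,b)_∞: sgn(327845)=+, sgn(-1364930)=−, so +1.
(a,b)_17: α=1, u≡14; β=1, v≡16 (mod 17); (14|17)=-1, (16|17)=+1; sign (−1)^0·-1^1·+1^1 = -1.
(a,b)_19: α=1, u≡15; β=6, v≡17 (mod 19); (15|19)=-1, (17|19)=+1; sign (−1)^0·-1^6·+1^1 = +1.
(a,b)_13: α=-2, u≡5; β=0, v≡2 (mod 13); (5|13)=-1, (2|13)=-1; sign (−1)^0·-1^0·-1^-2 = +1.
(a,b)_3: α=-2, u≡2; β=-4, v≡1 (mod 3); (2|3)=-1, (1|3)=+1; sign (−1)^0·-1^-4·+1^-2 = +1.
(a,b)_7: α=3, u≡3; β=1, v≡1 (mod 7); (3|7)=-1, (1|7)=+1; sign (−1)^1·-1^1·+1^3 = +1.
(a,b)_29: α=1, u≡6; β=2, v≡1 (mod 29); (6|29)=+1, (1|29)=+1; sign (−1)^0·+1^2·+1^1 = +1.
(a,b)_11: α=2, u≡5; β=0, v≡5 (mod 11); (5|11)=+1, (5|11)=+1; sign (−1)^0·+1^0·+1^2 = +1.
(a,b)_5: α=1, u≡4; β=1, v≡1 (mod 5); (4|5)=+1, (1|5)=+1; sign (−1)^0·+1^1·+1^1 = +1.
(a,b)_43: α=0, u≡1; β=-2, v≡22 (mod 43); (1|43)=+1, (22|43)=-1; sign (−1)^0·+1^-2·-1^0 = +1.
(a,b)_2: α=-2, β=-9; u≡5, v≡7 (mod 8); ε(u)ε(v)=0·1, αω(v)=-2·0, βω(u)=-9·1; sum ≡ 1  ⇒  -1.
(a,b)_37: α=0, u≡21; β=1, v≡10 (mod 37); (21|37)=+1, (10|37)=+1; sign (−1)^0·+1^1·+1^0 = +1.
(a,b)_23: α=0, u≡16; β=2, v≡22 (mod 23); (16|23)=+1, (22|23)=-1; sign (−1)^0·+1^2·-1^0 = +1.
|Ram(327845, -1364930)| = 2, even; anisotropic at {2, 17}.

[2, 17]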